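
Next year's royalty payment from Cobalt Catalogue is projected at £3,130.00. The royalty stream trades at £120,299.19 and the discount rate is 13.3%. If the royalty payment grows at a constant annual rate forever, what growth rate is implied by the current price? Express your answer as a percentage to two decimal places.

10.70%

P = D₁/(r−g) ⇒ g = r − D₁/P = 0.133 − £3,130.00/£120,299.19 = 0.106982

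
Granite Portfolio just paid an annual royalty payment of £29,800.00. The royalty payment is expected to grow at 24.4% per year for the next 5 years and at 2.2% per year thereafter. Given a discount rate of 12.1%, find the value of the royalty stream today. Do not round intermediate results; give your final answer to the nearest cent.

£723571.59

D_1 = 37071.20000
D_2 = 46116.57280
D_3 = 57369.01656
D_4 = 71367.05660
D_5 = 88780.61842
Terminal value at year 5: TV = D_5×(1+g_2)/(r−g_2) = 90733.79202/0.099 = 916502.94971
P_0 = D_1/(1+r)^1 + D_2/(1+r)^2 + D_3/(1+r)^3 + D_4/(1+r)^4 + D_5/(1+r)^5 + TV/(1+r)^5
    = 33069.75914 + 36698.28758 + 40724.95071 + 45193.43326 + 50152.21318 + 517732.94818 = 723571.59206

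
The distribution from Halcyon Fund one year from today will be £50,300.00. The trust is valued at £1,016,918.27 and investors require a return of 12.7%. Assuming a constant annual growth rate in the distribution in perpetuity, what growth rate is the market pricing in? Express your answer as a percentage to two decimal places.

P = D₁/(r−g) ⇒ g = r − D₁/P = 0.127 − £50,300.00/£1,016,918.27 = 0.077537

7.75%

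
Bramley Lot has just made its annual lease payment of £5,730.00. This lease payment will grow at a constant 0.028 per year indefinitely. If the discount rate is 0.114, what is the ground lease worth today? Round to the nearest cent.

£68493.49

D₁ = D₀ × (1 + g) = £5,730.00 × 1.028 = £5,890.4400
Growing perpetuity: P = D₁ / (r − g) = £5,890.4400 / (0.114 − 0.028) = £68,493.49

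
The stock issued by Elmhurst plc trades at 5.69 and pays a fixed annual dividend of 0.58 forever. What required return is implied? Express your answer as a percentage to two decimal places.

P = C/r ⇒ r = C/P = 0.58/5.69 = 0.101933

10.19%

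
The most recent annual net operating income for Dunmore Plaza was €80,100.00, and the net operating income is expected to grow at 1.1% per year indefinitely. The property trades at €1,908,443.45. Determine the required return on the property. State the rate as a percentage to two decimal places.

5.34%

D₁ = €80,100.00 × 1.011 = €80,981.1000
P = D₁/(r − g) ⇒ r = D₁/P + g = €80,981.1000/€1,908,443.45 + 0.011 = 0.042433 + 0.011 = 0.053433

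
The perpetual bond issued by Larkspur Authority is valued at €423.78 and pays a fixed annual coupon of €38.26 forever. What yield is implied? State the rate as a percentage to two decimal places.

P = C/r ⇒ r = C/P = €38.26/€423.78 = 0.090283

9.03%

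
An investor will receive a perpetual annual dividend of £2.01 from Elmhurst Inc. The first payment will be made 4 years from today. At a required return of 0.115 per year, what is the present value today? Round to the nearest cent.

£12.61

Value at end of year 3: C / r = £2.01 / 0.115 = £17.4783
Discount to today: PV = £17.4783 / (1 + 0.115)^3 = £17.4783 / 1.386196 = £12.61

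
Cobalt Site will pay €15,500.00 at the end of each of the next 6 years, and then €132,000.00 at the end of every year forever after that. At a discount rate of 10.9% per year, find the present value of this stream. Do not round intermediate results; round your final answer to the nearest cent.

€716728.45

PV of 6-year annuity: €15,500.00 × [1 − (1+0.109)^−6] / 0.109 = 65762.67179
Perpetuity value at year 6: €132,000.00 / 0.109 = 1211009.17431
PV of perpetuity: 1211009.17431 / (1+0.109)^6 = 650965.77583
Total PV = 65762.67179 + 650965.77583 = 716728.44762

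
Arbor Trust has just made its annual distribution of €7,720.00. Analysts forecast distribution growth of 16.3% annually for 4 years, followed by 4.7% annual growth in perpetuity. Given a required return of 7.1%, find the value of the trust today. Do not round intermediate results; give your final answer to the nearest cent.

€506394.85

D_1 = 8978.36000
D_2 = 10441.83268
D_3 = 12143.85141
D_4 = 14123.29919
Terminal value at year 4: TV = D_4×(1+g_2)/(r−g_2) = 14787.09425/0.024 = 616128.92700
P_0 = D_1/(1+r)^1 + D_2/(1+r)^2 + D_3/(1+r)^3 + D_4/(1+r)^4 + TV/(1+r)^4
    = 8383.15593 + 9103.27763 + 9885.25853 + 10734.41239 + 468288.74064 = 506394.84512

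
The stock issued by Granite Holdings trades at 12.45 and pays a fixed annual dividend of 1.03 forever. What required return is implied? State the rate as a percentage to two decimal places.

8.27%

P = C/r ⇒ r = C/P = 1.03/12.45 = 0.082731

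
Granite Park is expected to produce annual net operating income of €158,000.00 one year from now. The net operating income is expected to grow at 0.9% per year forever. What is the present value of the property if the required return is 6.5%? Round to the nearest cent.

€2821428.57

Growing perpetuity: P = D₁ / (r − g) = €158,000.0000 / (0.065 − 0.009) = €2,821,428.57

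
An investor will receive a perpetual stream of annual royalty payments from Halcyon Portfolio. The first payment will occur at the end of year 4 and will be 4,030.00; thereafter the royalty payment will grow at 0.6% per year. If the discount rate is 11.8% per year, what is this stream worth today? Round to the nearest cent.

Value at end of year 3: C₁ / (r − g) = 4,030.00 / (0.118 − 0.006) = 35,982.1429
Discount to today: PV = 35,982.1429 / (1 + 0.118)^3 = 35,982.1429 / 1.397415 = 25,749.07

25749.07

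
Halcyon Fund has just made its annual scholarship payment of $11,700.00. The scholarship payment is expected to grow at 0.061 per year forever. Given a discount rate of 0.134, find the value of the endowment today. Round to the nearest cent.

D₁ = D₀ × (1 + g) = $11,700.00 × 1.061 = $12,413.7000
Growing perpetuity: P = D₁ / (r − g) = $12,413.7000 / (0.134 − 0.061) = $170,050.68

$170050.68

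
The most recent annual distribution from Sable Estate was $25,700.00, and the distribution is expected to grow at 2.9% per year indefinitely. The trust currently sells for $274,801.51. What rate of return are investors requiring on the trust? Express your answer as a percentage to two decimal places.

12.52%

D₁ = $25,700.00 × 1.029 = $26,445.3000
P = D₁/(r − g) ⇒ r = D₁/P + g = $26,445.3000/$274,801.51 + 0.029 = 0.096234 + 0.029 = 0.125234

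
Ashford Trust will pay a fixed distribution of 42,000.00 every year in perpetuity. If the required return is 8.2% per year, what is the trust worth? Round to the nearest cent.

512195.12

Level perpetuity: PV = C / r = 42,000.00 / 0.082 = 512,195.12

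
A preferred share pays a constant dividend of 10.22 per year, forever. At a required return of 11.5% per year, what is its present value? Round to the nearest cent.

Level perpetuity: PV = C / r = 10.22 / 0.115 = 88.87

88.87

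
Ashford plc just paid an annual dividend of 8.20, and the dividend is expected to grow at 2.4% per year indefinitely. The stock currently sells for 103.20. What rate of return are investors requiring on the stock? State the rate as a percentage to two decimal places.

10.54%

D₁ = 8.20 × 1.024 = 8.3968
P = D₁/(r − g) ⇒ r = D₁/P + g = 8.3968/103.20 + 0.024 = 0.081364 + 0.024 = 0.105364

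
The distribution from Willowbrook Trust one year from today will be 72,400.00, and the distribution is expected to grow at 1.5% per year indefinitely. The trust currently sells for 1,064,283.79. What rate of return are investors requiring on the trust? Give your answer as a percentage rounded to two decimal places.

8.30%

P = D₁/(r − g) ⇒ r = D₁/P + g = 72,400.0000/1,064,283.79 + 0.015 = 0.068027 + 0.015 = 0.083027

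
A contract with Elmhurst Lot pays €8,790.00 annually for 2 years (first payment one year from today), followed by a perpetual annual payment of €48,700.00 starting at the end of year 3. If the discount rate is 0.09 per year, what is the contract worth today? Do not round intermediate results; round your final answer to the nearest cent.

€470904.98

PV of 2-year annuity: €8,790.00 × [1 − (1+0.09)^−2] / 0.09 = 15462.58732
Perpetuity value at year 2: €48,700.00 / 0.09 = 541111.11111
PV of perpetuity: 541111.11111 / (1+0.09)^2 = 455442.39636
Total PV = 15462.58732 + 455442.39636 = 470904.98368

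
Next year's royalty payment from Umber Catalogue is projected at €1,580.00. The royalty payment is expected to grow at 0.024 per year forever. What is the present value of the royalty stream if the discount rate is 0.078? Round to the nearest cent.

€29259.26

Growing perpetuity: P = D₁ / (r − g) = €1,580.0000 / (0.078 − 0.024) = €29,259.26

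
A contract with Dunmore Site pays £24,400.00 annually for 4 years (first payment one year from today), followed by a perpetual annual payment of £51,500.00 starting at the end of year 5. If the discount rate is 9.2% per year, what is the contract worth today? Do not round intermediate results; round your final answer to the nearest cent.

£472370.24

PV of 4-year annuity: £24,400.00 × [1 − (1+0.092)^−4] / 0.092 = 78703.38727
Perpetuity value at year 4: £51,500.00 / 0.092 = 559782.60870
PV of perpetuity: 559782.60870 / (1+0.092)^4 = 393666.85279
Total PV = 78703.38727 + 393666.85279 = 472370.24005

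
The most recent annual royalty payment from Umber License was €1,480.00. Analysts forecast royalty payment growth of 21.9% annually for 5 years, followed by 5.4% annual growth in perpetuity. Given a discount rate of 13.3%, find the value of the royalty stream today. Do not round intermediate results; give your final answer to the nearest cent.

D_1 = 1804.12000
D_2 = 2199.22228
D_3 = 2680.85196
D_4 = 3267.95854
D_5 = 3983.64146
Terminal value at year 5: TV = D_5×(1+g_2)/(r−g_2) = 4198.75810/0.079 = 53148.83667
P_0 = D_1/(1+r)^1 + D_2/(1+r)^2 + D_3/(1+r)^3 + D_4/(1+r)^4 + D_5/(1+r)^5 + TV/(1+r)^5
    = 1592.33892 + 1713.20490 + 1843.24516 + 1983.15609 + 2133.68692 + 28467.16468 = 37732.79667

€37732.80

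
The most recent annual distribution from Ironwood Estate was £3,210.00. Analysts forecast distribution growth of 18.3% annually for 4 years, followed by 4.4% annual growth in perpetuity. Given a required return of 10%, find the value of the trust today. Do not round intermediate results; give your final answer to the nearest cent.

D_1 = 3797.43000
D_2 = 4492.35969
D_3 = 5314.46151
D_4 = 6287.00797
Terminal value at year 4: TV = D_4×(1+g_2)/(r−g_2) = 6563.63632/0.056 = 117207.79144
P_0 = D_1/(1+r)^1 + D_2/(1+r)^2 + D_3/(1+r)^3 + D_4/(1+r)^4 + TV/(1+r)^4
    = 3452.20909 + 3712.69396 + 3992.83359 + 4294.11104 + 80054.49863 = 95506.34631

£95506.35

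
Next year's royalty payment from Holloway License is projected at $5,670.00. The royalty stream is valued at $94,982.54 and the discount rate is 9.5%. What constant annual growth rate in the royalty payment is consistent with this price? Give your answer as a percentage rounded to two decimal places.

P = D₁/(r−g) ⇒ g = r − D₁/P = 0.095 − $5,670.00/$94,982.54 = 0.035305

3.53%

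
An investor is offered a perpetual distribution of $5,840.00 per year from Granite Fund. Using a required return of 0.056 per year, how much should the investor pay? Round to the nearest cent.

Level perpetuity: PV = C / r = $5,840.00 / 0.056 = $104,285.71

$104285.71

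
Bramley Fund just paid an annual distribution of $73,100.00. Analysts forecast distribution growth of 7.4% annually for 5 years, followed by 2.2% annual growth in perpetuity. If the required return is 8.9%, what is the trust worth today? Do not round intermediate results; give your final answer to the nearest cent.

$1391011.66

D_1 = 78509.40000
D_2 = 84319.09560
D_3 = 90558.70867
D_4 = 97260.05312
D_5 = 104457.29705
Terminal value at year 5: TV = D_5×(1+g_2)/(r−g_2) = 106755.35758/0.067 = 1593363.54600
P_0 = D_1/(1+r)^1 + D_2/(1+r)^2 + D_3/(1+r)^3 + D_4/(1+r)^4 + D_5/(1+r)^5 + TV/(1+r)^5
    = 72093.11295 + 71100.09486 + 70120.75471 + 69154.90410 + 68202.35721 + 1040340.43385 = 1391011.65768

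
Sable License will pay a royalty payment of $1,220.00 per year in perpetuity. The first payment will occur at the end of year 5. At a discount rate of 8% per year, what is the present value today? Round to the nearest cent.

Value at end of year 4: C / r = $1,220.00 / 0.08 = $15,250.0000
Discount to today: PV = $15,250.0000 / (1 + 0.08)^4 = $15,250.0000 / 1.360489 = $11,209.21

$11209.21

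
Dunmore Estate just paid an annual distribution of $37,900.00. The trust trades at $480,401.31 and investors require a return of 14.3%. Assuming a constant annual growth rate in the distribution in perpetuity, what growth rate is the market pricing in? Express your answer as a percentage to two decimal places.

P = D₀(1+g)/(r−g) ⇒ P(r−g) = D₀(1+g) ⇒ g(P+D₀) = P·r − D₀
g = (P·r − D₀)/(P + D₀) = ($480,401.31×0.143 − $37,900.00) / ($480,401.31 + $37,900.00) = 0.059420

5.94%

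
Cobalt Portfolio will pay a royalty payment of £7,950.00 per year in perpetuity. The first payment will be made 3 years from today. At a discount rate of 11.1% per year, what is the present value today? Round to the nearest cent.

Value at end of year 2: C / r = £7,950.00 / 0.111 = £71,621.6216
Discount to today: PV = £71,621.6216 / (1 + 0.111)^2 = £71,621.6216 / 1.234321 = £58,025.12

£58025.12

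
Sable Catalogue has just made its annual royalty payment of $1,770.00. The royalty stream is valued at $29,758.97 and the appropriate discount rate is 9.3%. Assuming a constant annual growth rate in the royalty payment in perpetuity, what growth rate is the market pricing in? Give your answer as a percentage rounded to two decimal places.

3.16%

P = D₀(1+g)/(r−g) ⇒ P(r−g) = D₀(1+g) ⇒ g(P+D₀) = P·r − D₀
g = (P·r − D₀)/(P + D₀) = ($29,758.97×0.093 − $1,770.00) / ($29,758.97 + $1,770.00) = 0.031640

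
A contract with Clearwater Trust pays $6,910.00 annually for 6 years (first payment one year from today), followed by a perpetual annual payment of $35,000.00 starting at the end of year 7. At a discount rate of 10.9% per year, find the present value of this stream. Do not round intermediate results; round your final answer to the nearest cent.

PV of 6-year annuity: $6,910.00 × [1 − (1+0.109)^−6] / 0.109 = 29317.42336
Perpetuity value at year 6: $35,000.00 / 0.109 = 321100.91743
PV of perpetuity: 321100.91743 / (1+0.109)^6 = 172604.56177
Total PV = 29317.42336 + 172604.56177 = 201921.98513

$201921.99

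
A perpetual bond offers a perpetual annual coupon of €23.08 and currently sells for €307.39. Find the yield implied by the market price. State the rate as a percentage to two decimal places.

P = C/r ⇒ r = C/P = €23.08/€307.39 = 0.075084

7.51%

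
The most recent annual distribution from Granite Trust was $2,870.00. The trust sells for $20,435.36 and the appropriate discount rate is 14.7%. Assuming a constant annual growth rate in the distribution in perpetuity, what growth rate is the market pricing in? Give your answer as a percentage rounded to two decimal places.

0.57%

P = D₀(1+g)/(r−g) ⇒ P(r−g) = D₀(1+g) ⇒ g(P+D₀) = P·r − D₀
g = (P·r − D₀)/(P + D₀) = ($20,435.36×0.147 − $2,870.00) / ($20,435.36 + $2,870.00) = 0.005750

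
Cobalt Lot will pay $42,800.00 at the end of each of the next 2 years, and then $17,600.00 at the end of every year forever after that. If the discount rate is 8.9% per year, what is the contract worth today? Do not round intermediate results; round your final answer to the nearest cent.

PV of 2-year annuity: $42,800.00 × [1 − (1+0.089)^−2] / 0.089 = 75392.20572
Perpetuity value at year 2: $17,600.00 / 0.089 = 197752.80899
PV of perpetuity: 197752.80899 / (1+0.089)^2 = 166750.40664
Total PV = 75392.20572 + 166750.40664 = 242142.61236

$242142.61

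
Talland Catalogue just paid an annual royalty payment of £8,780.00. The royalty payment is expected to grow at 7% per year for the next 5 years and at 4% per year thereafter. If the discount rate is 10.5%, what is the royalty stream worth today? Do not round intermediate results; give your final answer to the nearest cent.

D_1 = 9394.60000
D_2 = 10052.22200
D_3 = 10755.87754
D_4 = 11508.78897
D_5 = 12314.40420
Terminal value at year 5: TV = D_5×(1+g_2)/(r−g_2) = 12806.98036/0.065 = 197030.46713
P_0 = D_1/(1+r)^1 + D_2/(1+r)^2 + D_3/(1+r)^3 + D_4/(1+r)^4 + D_5/(1+r)^5 + TV/(1+r)^5
    = 8501.90045 + 8232.60949 + 7971.84810 + 7719.34613 + 7474.84195 + 119597.47119 = 159498.01731

£159498.02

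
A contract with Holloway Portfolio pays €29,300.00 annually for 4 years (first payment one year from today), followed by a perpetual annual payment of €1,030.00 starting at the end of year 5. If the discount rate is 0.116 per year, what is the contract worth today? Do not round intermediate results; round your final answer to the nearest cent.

€95473.60

PV of 4-year annuity: €29,300.00 × [1 − (1+0.116)^−4] / 0.116 = 89749.29685
Perpetuity value at year 4: €1,030.00 / 0.116 = 8879.31034
PV of perpetuity: 8879.31034 / (1+0.116)^4 = 5724.30093
Total PV = 89749.29685 + 5724.30093 = 95473.59778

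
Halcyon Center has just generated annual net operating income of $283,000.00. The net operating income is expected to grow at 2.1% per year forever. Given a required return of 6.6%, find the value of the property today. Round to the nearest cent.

$6420955.56

D₁ = D₀ × (1 + g) = $283,000.00 × 1.021 = $288,943.0000
Growing perpetuity: P = D₁ / (r − g) = $288,943.0000 / (0.066 − 0.021) = $6,420,955.56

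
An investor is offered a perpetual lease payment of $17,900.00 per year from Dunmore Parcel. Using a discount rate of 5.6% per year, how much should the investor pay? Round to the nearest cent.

$319642.86

Level perpetuity: PV = C / r = $17,900.00 / 0.056 = $319,642.86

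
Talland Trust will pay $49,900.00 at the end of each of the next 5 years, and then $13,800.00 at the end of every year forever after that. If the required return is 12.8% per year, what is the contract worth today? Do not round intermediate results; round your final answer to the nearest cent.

PV of 5-year annuity: $49,900.00 × [1 − (1+0.128)^−5] / 0.128 = 176369.70580
Perpetuity value at year 5: $13,800.00 / 0.128 = 107812.50000
PV of perpetuity: 107812.50000 / (1+0.128)^5 = 59036.91002
Total PV = 176369.70580 + 59036.91002 = 235406.61582

$235406.62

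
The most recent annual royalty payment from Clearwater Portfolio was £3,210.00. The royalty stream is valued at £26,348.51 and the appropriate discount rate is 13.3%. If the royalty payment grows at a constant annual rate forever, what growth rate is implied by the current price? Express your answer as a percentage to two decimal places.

P = D₀(1+g)/(r−g) ⇒ P(r−g) = D₀(1+g) ⇒ g(P+D₀) = P·r − D₀
g = (P·r − D₀)/(P + D₀) = (£26,348.51×0.133 − £3,210.00) / (£26,348.51 + £3,210.00) = 0.009958

1.00%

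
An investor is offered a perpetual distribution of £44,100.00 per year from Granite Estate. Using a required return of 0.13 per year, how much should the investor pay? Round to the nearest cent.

£339230.77

Level perpetuity: PV = C / r = £44,100.00 / 0.13 = £339,230.77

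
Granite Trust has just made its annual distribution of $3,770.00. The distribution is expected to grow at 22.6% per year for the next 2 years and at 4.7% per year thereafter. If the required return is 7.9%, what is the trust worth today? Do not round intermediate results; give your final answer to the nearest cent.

D_1 = 4622.02000
D_2 = 5666.59652
Terminal value at year 2: TV = D_2×(1+g_2)/(r−g_2) = 5932.92656/0.032 = 185403.95489
P_0 = D_1/(1+r)^1 + D_2/(1+r)^2 + TV/(1+r)^2
    = 4283.61446 + 4867.20234 + 159248.77658 = 168399.59337

$168399.59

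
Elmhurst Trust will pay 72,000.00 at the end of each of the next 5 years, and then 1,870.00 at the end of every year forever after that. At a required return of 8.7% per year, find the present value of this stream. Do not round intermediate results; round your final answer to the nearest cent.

PV of 5-year annuity: 72,000.00 × [1 − (1+0.087)^−5] / 0.087 = 282248.50534
Perpetuity value at year 5: 1,870.00 / 0.087 = 21494.25287
PV of perpetuity: 21494.25287 / (1+0.087)^5 = 14163.63197
Total PV = 282248.50534 + 14163.63197 = 296412.13731

296412.14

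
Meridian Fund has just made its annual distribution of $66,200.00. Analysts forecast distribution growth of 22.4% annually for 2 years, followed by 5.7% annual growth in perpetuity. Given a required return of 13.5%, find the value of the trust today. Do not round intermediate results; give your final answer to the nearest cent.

$1191680.76

D_1 = 81028.80000
D_2 = 99179.25120
Terminal value at year 2: TV = D_2×(1+g_2)/(r−g_2) = 104832.46852/0.078 = 1344006.00665
P_0 = D_1/(1+r)^1 + D_2/(1+r)^2 + TV/(1+r)^2
    = 71391.01322 + 76989.07505 + 1043300.67080 = 1191680.75906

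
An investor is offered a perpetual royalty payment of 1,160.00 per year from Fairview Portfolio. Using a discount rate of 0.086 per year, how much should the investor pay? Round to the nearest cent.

Level perpetuity: PV = C / r = 1,160.00 / 0.086 = 13,488.37

13488.37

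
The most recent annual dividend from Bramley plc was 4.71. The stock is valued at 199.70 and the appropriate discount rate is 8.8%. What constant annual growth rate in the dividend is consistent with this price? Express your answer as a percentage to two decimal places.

6.29%

P = D₀(1+g)/(r−g) ⇒ P(r−g) = D₀(1+g) ⇒ g(P+D₀) = P·r − D₀
g = (P·r − D₀)/(P + D₀) = (199.70×0.088 − 4.71) / (199.70 + 4.71) = 0.062930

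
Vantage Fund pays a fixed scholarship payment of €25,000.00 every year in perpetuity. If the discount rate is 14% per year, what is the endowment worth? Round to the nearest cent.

Level perpetuity: PV = C / r = €25,000.00 / 0.14 = €178,571.43

€178571.43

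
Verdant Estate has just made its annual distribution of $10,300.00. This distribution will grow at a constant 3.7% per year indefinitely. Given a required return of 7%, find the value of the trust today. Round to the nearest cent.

D₁ = D₀ × (1 + g) = $10,300.00 × 1.037 = $10,681.1000
Growing perpetuity: P = D₁ / (r − g) = $10,681.1000 / (0.07 − 0.037) = $323,669.70

$323669.70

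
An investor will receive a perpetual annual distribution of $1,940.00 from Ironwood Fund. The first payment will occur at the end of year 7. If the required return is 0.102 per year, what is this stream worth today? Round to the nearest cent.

$10619.69

Value at end of year 6: C / r = $1,940.00 / 0.102 = $19,019.6078
Discount to today: PV = $19,019.6078 / (1 + 0.102)^6 = $19,019.6078 / 1.790975 = $10,619.69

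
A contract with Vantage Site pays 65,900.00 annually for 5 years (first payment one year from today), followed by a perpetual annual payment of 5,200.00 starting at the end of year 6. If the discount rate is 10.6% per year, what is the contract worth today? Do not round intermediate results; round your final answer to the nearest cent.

PV of 5-year annuity: 65,900.00 × [1 − (1+0.106)^−5] / 0.106 = 246030.36255
Perpetuity value at year 5: 5,200.00 / 0.106 = 49056.60377
PV of perpetuity: 49056.60377 / (1+0.106)^5 = 29642.97881
Total PV = 246030.36255 + 29642.97881 = 275673.34136

275673.34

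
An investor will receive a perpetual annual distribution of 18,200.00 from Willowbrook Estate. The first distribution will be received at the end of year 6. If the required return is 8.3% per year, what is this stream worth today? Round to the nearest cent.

147180.75

Value at end of year 5: C / r = 18,200.00 / 0.083 = 219,277.1084
Discount to today: PV = 219,277.1084 / (1 + 0.083)^5 = 219,277.1084 / 1.489849 = 147,180.75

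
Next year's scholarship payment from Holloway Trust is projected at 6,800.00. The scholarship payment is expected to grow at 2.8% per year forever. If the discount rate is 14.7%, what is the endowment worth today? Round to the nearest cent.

Growing perpetuity: P = D₁ / (r − g) = 6,800.0000 / (0.147 − 0.028) = 57,142.86

57142.86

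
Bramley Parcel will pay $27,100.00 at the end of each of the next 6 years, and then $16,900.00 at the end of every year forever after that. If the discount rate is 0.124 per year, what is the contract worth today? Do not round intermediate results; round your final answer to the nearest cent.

$177755.86

PV of 6-year annuity: $27,100.00 × [1 − (1+0.124)^−6] / 0.124 = 110168.23945
Perpetuity value at year 6: $16,900.00 / 0.124 = 136290.32258
PV of perpetuity: 136290.32258 / (1+0.124)^6 = 67587.61975
Total PV = 110168.23945 + 67587.61975 = 177755.85920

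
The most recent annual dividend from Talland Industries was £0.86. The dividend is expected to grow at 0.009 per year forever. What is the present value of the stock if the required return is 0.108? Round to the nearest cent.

£8.77

D₁ = D₀ × (1 + g) = £0.86 × 1.009 = £0.8677
Growing perpetuity: P = D₁ / (r − g) = £0.8677 / (0.108 − 0.009) = £8.77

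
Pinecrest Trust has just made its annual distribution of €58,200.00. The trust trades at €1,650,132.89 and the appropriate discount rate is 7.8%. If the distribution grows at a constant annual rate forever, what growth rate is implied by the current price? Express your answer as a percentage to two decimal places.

P = D₀(1+g)/(r−g) ⇒ P(r−g) = D₀(1+g) ⇒ g(P+D₀) = P·r − D₀
g = (P·r − D₀)/(P + D₀) = (€1,650,132.89×0.078 − €58,200.00) / (€1,650,132.89 + €58,200.00) = 0.041274

4.13%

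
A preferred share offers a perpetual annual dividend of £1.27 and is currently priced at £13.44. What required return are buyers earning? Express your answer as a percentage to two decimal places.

P = C/r ⇒ r = C/P = £1.27/£13.44 = 0.094494

9.45%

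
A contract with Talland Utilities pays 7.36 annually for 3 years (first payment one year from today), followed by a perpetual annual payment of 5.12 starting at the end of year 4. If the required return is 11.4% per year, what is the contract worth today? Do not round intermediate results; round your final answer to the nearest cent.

PV of 3-year annuity: 7.36 × [1 − (1+0.114)^−3] / 0.114 = 17.86135
Perpetuity value at year 3: 5.12 / 0.114 = 44.91228
PV of perpetuity: 44.91228 / (1+0.114)^3 = 32.48699
Total PV = 17.86135 + 32.48699 = 50.34834

50.35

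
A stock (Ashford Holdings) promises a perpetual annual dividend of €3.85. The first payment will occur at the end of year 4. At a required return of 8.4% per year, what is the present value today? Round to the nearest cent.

Value at end of year 3: C / r = €3.85 / 0.084 = €45.8333
Discount to today: PV = €45.8333 / (1 + 0.084)^3 = €45.8333 / 1.273761 = €35.98

€35.98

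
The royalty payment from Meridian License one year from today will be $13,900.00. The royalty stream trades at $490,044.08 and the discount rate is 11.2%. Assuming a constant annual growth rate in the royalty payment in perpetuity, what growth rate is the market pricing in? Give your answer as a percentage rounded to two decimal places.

8.36%

P = D₁/(r−g) ⇒ g = r − D₁/P = 0.112 − $13,900.00/$490,044.08 = 0.083635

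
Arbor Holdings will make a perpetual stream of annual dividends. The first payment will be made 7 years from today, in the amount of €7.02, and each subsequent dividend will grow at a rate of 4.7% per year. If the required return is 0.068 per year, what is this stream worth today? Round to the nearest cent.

€225.26

Value at end of year 6: C₁ / (r − g) = €7.02 / (0.068 − 0.047) = €334.2857
Discount to today: PV = €334.2857 / (1 + 0.068)^6 = €334.2857 / 1.483978 = €225.26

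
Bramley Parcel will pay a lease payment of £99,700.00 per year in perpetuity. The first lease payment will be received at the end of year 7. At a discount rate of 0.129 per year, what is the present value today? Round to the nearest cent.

Value at end of year 6: C / r = £99,700.00 / 0.129 = £772,868.2171
Discount to today: PV = £772,868.2171 / (1 + 0.129)^6 = £772,868.2171 / 2.070922 = £373,200.14

£373200.14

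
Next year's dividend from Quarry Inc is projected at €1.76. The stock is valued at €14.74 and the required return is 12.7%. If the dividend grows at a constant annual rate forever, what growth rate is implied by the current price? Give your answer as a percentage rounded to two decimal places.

0.76%

P = D₁/(r−g) ⇒ g = r − D₁/P = 0.127 − €1.76/€14.74 = 0.007597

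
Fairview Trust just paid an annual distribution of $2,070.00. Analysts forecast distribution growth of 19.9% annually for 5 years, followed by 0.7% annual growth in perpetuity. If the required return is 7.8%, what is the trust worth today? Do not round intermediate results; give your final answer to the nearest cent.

D_1 = 2481.93000
D_2 = 2975.83407
D_3 = 3568.02505
D_4 = 4278.06203
D_5 = 5129.39638
Terminal value at year 5: TV = D_5×(1+g_2)/(r−g_2) = 5165.30215/0.071 = 72750.73457
P_0 = D_1/(1+r)^1 + D_2/(1+r)^2 + D_3/(1+r)^3 + D_4/(1+r)^4 + D_5/(1+r)^5 + TV/(1+r)^5
    = 2302.34694 + 2560.77364 + 2848.20741 + 3167.90416 + 3523.48524 + 49973.93856 = 64376.65595

$64376.66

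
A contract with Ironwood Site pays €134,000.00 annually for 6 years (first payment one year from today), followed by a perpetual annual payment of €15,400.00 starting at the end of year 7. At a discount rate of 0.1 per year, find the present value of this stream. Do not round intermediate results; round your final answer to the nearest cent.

€670533.92

PV of 6-year annuity: €134,000.00 × [1 − (1+0.1)^−6] / 0.1 = 583604.93373
Perpetuity value at year 6: €15,400.00 / 0.1 = 154000.00000
PV of perpetuity: 154000.00000 / (1+0.1)^6 = 86928.98523
Total PV = 583604.93373 + 86928.98523 = 670533.91896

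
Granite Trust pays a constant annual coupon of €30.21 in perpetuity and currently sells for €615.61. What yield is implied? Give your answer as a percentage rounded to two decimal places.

P = C/r ⇒ r = C/P = €30.21/€615.61 = 0.049073

4.91%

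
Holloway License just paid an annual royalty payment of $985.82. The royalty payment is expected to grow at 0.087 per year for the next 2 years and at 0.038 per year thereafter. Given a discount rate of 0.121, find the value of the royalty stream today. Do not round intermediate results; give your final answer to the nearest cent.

D_1 = 1071.58634
D_2 = 1164.81435
Terminal value at year 2: TV = D_2×(1+g_2)/(r−g_2) = 1209.07730/0.083 = 14567.19635
P_0 = D_1/(1+r)^1 + D_2/(1+r)^2 + TV/(1+r)^2
    = 955.92002 + 926.92690 + 11592.17020 = 13475.01712

$13475.02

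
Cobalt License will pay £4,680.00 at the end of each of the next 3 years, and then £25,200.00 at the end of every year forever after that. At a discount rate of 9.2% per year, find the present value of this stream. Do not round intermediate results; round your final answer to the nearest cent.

£222155.47

PV of 3-year annuity: £4,680.00 × [1 − (1+0.092)^−3] / 0.092 = 11804.35995
Perpetuity value at year 3: £25,200.00 / 0.092 = 273913.04348
PV of perpetuity: 273913.04348 / (1+0.092)^3 = 210351.10528
Total PV = 11804.35995 + 210351.10528 = 222155.46523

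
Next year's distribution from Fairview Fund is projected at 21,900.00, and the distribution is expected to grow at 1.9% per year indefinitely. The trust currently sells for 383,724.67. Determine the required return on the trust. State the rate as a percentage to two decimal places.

P = D₁/(r − g) ⇒ r = D₁/P + g = 21,900.0000/383,724.67 + 0.019 = 0.057072 + 0.019 = 0.076072

7.61%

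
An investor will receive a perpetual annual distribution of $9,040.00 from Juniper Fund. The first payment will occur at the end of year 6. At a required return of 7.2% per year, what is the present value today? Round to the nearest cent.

Value at end of year 5: C / r = $9,040.00 / 0.072 = $125,555.5556
Discount to today: PV = $125,555.5556 / (1 + 0.072)^5 = $125,555.5556 / 1.415709 = $88,687.42

$88687.42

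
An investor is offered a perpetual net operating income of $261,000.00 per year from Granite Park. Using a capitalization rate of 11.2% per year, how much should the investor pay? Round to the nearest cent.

$2330357.14

Level perpetuity: PV = C / r = $261,000.00 / 0.112 = $2,330,357.14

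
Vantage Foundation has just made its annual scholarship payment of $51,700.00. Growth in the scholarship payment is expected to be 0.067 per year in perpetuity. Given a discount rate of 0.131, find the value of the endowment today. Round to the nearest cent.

D₁ = D₀ × (1 + g) = $51,700.00 × 1.067 = $55,163.9000
Growing perpetuity: P = D₁ / (r − g) = $55,163.9000 / (0.131 − 0.067) = $861,935.94

$861935.94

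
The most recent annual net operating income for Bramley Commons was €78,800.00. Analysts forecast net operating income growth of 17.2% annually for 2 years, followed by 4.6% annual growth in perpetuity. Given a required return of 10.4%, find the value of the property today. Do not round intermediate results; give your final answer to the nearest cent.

D_1 = 92353.60000
D_2 = 108238.41920
Terminal value at year 2: TV = D_2×(1+g_2)/(r−g_2) = 113217.38648/0.058 = 1952023.90488
P_0 = D_1/(1+r)^1 + D_2/(1+r)^2 + TV/(1+r)^2
    = 83653.62319 + 88806.20143 + 1601573.90852 = 1774033.73313

€1774033.73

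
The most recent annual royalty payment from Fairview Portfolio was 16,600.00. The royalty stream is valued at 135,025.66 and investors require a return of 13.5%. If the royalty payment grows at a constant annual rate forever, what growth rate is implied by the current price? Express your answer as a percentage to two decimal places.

1.07%

P = D₀(1+g)/(r−g) ⇒ P(r−g) = D₀(1+g) ⇒ g(P+D₀) = P·r − D₀
g = (P·r − D₀)/(P + D₀) = (135,025.66×0.135 − 16,600.00) / (135,025.66 + 16,600.00) = 0.010740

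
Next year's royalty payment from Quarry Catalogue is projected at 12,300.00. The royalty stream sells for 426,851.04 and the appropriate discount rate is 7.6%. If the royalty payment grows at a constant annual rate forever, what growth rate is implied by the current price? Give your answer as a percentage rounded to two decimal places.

4.72%

P = D₁/(r−g) ⇒ g = r − D₁/P = 0.076 − 12,300.00/426,851.04 = 0.047184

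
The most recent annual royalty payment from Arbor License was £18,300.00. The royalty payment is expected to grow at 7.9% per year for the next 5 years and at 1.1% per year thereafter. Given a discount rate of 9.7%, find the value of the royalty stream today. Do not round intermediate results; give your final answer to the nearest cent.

£285144.62

D_1 = 19745.70000
D_2 = 21305.61030
D_3 = 22988.75351
D_4 = 24804.86504
D_5 = 26764.44938
Terminal value at year 5: TV = D_5×(1+g_2)/(r−g_2) = 27058.85832/0.086 = 314637.88747
P_0 = D_1/(1+r)^1 + D_2/(1+r)^2 + D_3/(1+r)^3 + D_4/(1+r)^4 + D_5/(1+r)^5 + TV/(1+r)^5
    = 17999.72653 + 17704.38006 + 17413.87975 + 17128.14608 + 16847.10084 + 198051.38308 = 285144.61632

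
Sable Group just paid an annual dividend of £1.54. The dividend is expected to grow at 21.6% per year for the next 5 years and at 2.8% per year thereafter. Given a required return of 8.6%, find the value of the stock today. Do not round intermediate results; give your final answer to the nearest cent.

£58.99

D_1 = 1.87264
D_2 = 2.27713
D_3 = 2.76899
D_4 = 3.36709
D_5 = 4.09438
Terminal value at year 5: TV = D_5×(1+g_2)/(r−g_2) = 4.20903/0.058 = 72.56943
P_0 = D_1/(1+r)^1 + D_2/(1+r)^2 + D_3/(1+r)^3 + D_4/(1+r)^4 + D_5/(1+r)^5 + TV/(1+r)^5
    = 1.72435 + 1.93076 + 2.16188 + 2.42067 + 2.71044 + 48.04018 = 58.98827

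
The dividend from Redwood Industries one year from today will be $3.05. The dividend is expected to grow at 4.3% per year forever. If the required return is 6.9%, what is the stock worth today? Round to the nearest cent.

$117.31

Growing perpetuity: P = D₁ / (r − g) = $3.0500 / (0.069 − 0.043) = $117.31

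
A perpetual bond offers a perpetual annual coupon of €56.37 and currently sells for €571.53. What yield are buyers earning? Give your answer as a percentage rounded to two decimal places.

9.86%

P = C/r ⇒ r = C/P = €56.37/€571.53 = 0.098630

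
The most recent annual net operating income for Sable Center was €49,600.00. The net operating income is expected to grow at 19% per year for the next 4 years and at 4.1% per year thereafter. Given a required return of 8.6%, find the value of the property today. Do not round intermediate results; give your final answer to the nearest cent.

D_1 = 59024.00000
D_2 = 70238.56000
D_3 = 83583.88640
D_4 = 99464.82482
Terminal value at year 4: TV = D_4×(1+g_2)/(r−g_2) = 103542.88263/0.045 = 2300952.94741
P_0 = D_1/(1+r)^1 + D_2/(1+r)^2 + D_3/(1+r)^3 + D_4/(1+r)^4 + TV/(1+r)^4
    = 54349.90792 + 59554.68731 + 65257.89862 + 71507.27381 + 1654201.60088 = 1904871.36855

€1904871.37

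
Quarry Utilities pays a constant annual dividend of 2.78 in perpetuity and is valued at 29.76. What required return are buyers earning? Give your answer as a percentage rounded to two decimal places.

P = C/r ⇒ r = C/P = 2.78/29.76 = 0.093414

9.34%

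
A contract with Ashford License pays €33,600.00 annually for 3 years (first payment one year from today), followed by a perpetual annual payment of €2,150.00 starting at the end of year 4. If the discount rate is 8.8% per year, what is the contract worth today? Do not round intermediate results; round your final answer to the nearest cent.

€104325.66

PV of 3-year annuity: €33,600.00 × [1 − (1+0.088)^−3] / 0.088 = 85355.57768
Perpetuity value at year 3: €2,150.00 / 0.088 = 24431.81818
PV of perpetuity: 24431.81818 / (1+0.088)^3 = 18970.07735
Total PV = 85355.57768 + 18970.07735 = 104325.65502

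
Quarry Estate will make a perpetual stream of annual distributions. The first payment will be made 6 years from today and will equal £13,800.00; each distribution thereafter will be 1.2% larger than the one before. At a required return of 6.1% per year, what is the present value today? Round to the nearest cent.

£209462.41

Value at end of year 5: C₁ / (r − g) = £13,800.00 / (0.061 − 0.012) = £281,632.6531
Discount to today: PV = £281,632.6531 / (1 + 0.061)^5 = £281,632.6531 / 1.344550 = £209,462.41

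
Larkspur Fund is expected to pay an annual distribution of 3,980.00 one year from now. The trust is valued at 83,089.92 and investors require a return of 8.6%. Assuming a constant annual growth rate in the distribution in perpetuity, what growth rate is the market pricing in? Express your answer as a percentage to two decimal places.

3.81%

P = D₁/(r−g) ⇒ g = r − D₁/P = 0.086 − 3,980.00/83,089.92 = 0.038100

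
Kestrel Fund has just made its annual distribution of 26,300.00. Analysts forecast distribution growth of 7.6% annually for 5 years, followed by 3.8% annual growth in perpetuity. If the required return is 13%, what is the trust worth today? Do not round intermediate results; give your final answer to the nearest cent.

D_1 = 28298.80000
D_2 = 30449.50880
D_3 = 32763.67147
D_4 = 35253.71050
D_5 = 37932.99250
Terminal value at year 5: TV = D_5×(1+g_2)/(r−g_2) = 39374.44621/0.092 = 427983.11102
P_0 = D_1/(1+r)^1 + D_2/(1+r)^2 + D_3/(1+r)^3 + D_4/(1+r)^4 + D_5/(1+r)^5 + TV/(1+r)^5
    = 25043.18584 + 23846.43183 + 22706.86783 + 21621.76087 + 20588.50858 + 232292.08594 = 346098.84089

346098.84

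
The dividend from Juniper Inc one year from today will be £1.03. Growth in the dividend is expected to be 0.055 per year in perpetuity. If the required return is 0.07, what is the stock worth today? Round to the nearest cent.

Growing perpetuity: P = D₁ / (r − g) = £1.0300 / (0.07 − 0.055) = £68.67

£68.67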